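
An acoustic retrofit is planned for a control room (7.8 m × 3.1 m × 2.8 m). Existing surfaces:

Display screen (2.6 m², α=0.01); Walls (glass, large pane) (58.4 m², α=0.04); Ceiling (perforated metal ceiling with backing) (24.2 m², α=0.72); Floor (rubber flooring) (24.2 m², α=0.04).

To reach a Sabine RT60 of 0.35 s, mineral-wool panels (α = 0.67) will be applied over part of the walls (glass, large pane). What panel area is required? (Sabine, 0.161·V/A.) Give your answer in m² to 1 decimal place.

A₁ = Σ Sᵢαᵢ = 2.6*0.01 + 58.4*0.04 + 24.2*0.72 + 24.2*0.04 = 20.754 sabins.
V = 67.704 m³. Target absorption A₂ = 0.161 × 67.704 / 0.35 = 31.144 sabins.
ΔA needed = 31.144 − 20.754 = 10.390 sabins.
Each m² of panel replacing the walls (glass, large pane) adds (0.67 − 0.04) = 0.63 sabins.
Panel area = 10.390 / 0.63 = 16.5 m².

16.5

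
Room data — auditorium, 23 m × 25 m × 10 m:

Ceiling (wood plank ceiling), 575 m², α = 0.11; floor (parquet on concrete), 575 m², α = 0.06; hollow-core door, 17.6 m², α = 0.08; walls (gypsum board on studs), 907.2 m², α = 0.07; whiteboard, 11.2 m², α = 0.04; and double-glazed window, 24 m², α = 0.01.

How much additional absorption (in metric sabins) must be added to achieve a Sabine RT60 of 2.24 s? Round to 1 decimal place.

249.9 sabins

Equivalent absorption area: A₁ = 575*0.11 + 575*0.06 + 17.6*0.08 + 907.2*0.07 + 11.2*0.04 + 24*0.01 = 163.350 m².
V = 5750 m³. Required absorption A₂ = 0.161 × 5750 / 2.24 = 413.281 sabins.
Shortfall: 413.281 − 163.350 = 249.9 sabins.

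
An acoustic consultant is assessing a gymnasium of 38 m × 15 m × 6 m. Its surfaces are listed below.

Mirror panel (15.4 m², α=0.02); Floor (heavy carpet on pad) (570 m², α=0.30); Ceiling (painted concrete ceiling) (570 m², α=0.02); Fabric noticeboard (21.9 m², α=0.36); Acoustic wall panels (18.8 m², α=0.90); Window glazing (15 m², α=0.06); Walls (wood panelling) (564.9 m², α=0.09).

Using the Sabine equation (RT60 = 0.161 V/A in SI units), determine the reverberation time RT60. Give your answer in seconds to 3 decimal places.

2.124 s

Total absorption A = 15.4·0.02 + 570·0.30 + 570·0.02 + 21.9·0.36 + 18.8·0.90 + 15·0.06 + 564.9·0.09
  = 0.308 + 171.000 + 11.400 + 7.884 + 16.920 + 0.900 + 50.841 = 259.253 m² sabins.
Volume V = 38 × 15 × 6 = 3420 m³.
Sabine: RT60 = 0.161 × 3420 / 259.253 = 2.124 s.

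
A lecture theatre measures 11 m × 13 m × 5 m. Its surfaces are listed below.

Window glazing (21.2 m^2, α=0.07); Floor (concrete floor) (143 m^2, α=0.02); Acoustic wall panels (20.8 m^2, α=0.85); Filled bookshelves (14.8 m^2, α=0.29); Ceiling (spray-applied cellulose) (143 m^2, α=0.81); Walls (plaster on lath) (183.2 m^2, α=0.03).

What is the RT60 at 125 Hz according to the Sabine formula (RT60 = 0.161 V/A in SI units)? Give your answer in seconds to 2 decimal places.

A = Σ Sᵢαᵢ = 21.2·0.07 + 143·0.02 + 20.8·0.85 + 14.8·0.29 + 143·0.81 + 183.2·0.03 = 147.642 sabins.
V = 11·13·5 = 715 m³.
RT60 = 0.161 · V / A = 0.161 × 715 / 147.642 = 0.78 s.

0.78 sec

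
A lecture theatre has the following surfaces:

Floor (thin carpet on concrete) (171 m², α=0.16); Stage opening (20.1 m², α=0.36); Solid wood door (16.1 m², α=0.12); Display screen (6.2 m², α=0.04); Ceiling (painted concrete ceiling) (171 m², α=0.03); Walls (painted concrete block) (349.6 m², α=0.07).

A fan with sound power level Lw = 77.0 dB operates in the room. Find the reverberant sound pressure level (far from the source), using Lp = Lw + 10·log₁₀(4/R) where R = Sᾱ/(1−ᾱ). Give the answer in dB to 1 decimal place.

64.4 dB

Σ(Sᵢαᵢ) = 171×0.16 + 20.1×0.36 + 16.1×0.12 + 6.2×0.04 + 171×0.03 + 349.6×0.07 = 66.378; total area S = 734.0 m².
ᾱ = 0.0904, so room constant R = A/(1−ᾱ) = 72.975 m².
Lp = 77.0 + 10·log₁₀(4/72.975) = 77.0 + (-12.61) = 64.4 dB.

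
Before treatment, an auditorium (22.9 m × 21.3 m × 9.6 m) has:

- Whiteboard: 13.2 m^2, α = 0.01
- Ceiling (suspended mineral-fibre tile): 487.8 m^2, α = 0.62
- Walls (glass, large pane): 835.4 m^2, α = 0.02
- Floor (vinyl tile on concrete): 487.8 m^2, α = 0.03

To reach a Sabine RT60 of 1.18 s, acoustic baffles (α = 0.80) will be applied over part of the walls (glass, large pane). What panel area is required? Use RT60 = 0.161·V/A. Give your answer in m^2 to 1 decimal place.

Summing Sᵢαᵢ: 0.132 + 302.436 + 16.708 + 14.634 → A₁ = 333.910 sabins.
Required A₂ = 0.161·4682.592/1.18 = 638.896 sabins.
Absorption to add: 638.896 − 333.910 = 304.986 sabins.
Each m^2 of panel replacing the walls (glass, large pane) adds (0.80 − 0.02) = 0.78 sabins.
Panel area = 304.986 / 0.78 = 391.0 m^2.

391.0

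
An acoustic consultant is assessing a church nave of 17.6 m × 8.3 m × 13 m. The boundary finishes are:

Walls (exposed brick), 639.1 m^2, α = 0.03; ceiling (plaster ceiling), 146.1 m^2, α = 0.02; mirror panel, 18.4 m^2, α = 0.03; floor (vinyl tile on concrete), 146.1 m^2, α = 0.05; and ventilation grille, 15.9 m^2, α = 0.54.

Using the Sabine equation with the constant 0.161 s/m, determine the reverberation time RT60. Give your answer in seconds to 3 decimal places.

A = Σ Sᵢαᵢ = 639.1·0.03 + 146.1·0.02 + 18.4·0.03 + 146.1·0.05 + 15.9·0.54 = 38.538 sabins.
Room volume: 1899.04 m³.
T = 0.161 V/A = 0.161·1899.04/38.538 = 7.934 s.

7.934 seconds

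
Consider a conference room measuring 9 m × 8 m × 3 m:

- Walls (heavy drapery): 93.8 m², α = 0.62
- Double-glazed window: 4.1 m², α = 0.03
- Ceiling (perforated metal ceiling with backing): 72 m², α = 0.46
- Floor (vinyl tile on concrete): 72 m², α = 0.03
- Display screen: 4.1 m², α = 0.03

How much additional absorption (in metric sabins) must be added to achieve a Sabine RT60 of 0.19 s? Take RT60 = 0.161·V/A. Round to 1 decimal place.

Equivalent absorption area: A₁ = 93.8·0.62 + 4.1·0.03 + 72·0.46 + 72·0.03 + 4.1·0.03 = 93.682 m².
For T = 0.19 s, need A₂ = 0.161·V/T = 0.161·216/0.19 = 183.032 sabins.
ΔA = A₂ − A₁ = 183.032 − 93.682 = 89.3 sabins.

89.3 sabins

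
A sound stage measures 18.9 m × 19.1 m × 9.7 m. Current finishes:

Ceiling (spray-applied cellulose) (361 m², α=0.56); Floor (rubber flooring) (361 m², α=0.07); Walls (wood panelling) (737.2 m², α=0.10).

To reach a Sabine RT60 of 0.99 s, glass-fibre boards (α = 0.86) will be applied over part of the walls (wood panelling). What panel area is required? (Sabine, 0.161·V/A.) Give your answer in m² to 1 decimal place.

353.0

Summing Sᵢαᵢ: 202.160 + 25.270 + 73.720 → A₁ = 301.150 sabins.
V = 3501.603 m³. Target absorption A₂ = 0.161 × 3501.603 / 0.99 = 569.453 sabins.
Absorption to add: 569.453 − 301.150 = 268.303 sabins.
Each m² of panel replacing the walls (wood panelling) adds (0.86 − 0.10) = 0.76 sabins.
Area = ΔA/Δα = 268.303/0.76 = 353.0 m².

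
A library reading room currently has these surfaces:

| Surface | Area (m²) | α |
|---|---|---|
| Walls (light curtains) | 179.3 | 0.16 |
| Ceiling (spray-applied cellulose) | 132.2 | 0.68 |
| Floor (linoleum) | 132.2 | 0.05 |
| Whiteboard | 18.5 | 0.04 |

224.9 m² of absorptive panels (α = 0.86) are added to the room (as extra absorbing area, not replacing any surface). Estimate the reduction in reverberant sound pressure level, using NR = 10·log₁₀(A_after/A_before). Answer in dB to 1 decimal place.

4.0 dB

A_before = Σ Sᵢαᵢ = 179.3×0.16 + 132.2×0.68 + 132.2×0.05 + 18.5×0.04 = 125.934 sabins.
Added absorption = 224.9 × 0.86 = 193.414 sabins.
New total A_after = 319.348 sabins.
Reduction = 10 log₁₀(A_after/A_before) = 10 log₁₀(2.5358) = 4.0 dB.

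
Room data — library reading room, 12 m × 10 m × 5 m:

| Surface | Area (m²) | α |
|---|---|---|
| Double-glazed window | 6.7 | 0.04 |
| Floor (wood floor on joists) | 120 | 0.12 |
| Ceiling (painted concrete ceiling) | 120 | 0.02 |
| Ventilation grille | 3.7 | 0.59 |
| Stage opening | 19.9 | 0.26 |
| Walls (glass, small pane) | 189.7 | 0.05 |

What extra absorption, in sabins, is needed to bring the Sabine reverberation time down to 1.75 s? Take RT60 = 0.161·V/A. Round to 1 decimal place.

Total absorption A₁ = 6.7*0.04 + 120*0.12 + 120*0.02 + 3.7*0.59 + 19.9*0.26 + 189.7*0.05
  = 0.268 + 14.400 + 2.400 + 2.183 + 5.174 + 9.485 = 33.910 m² sabins.
For T = 1.75 s, need A₂ = 0.161·V/T = 0.161·600/1.75 = 55.200 sabins.
Shortfall: 55.200 − 33.910 = 21.3 sabins.

21.3 sabins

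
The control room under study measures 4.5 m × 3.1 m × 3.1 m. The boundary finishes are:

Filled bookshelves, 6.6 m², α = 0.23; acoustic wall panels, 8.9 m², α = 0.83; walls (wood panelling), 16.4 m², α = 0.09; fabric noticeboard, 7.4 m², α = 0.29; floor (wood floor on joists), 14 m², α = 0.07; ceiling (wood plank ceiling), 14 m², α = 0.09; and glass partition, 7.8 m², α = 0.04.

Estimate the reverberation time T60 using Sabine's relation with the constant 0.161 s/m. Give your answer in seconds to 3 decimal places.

Equivalent absorption area: A = 6.6·0.23 + 8.9·0.83 + 16.4·0.09 + 7.4·0.29 + 14·0.07 + 14·0.09 + 7.8·0.04 = 15.079 m².
Room volume: 43.245 m³.
T = 0.161 V/A = 0.161·43.245/15.079 = 0.462 s.

0.462 s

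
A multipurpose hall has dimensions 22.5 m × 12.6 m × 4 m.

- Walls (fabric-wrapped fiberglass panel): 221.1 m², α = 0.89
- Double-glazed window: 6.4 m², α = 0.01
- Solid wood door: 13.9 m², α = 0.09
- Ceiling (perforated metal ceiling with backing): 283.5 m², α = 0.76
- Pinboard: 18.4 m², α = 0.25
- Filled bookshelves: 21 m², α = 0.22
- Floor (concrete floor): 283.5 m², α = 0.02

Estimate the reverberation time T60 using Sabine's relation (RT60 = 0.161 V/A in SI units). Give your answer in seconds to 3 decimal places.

0.426 seconds

Summing Sᵢαᵢ: 196.779 + 0.064 + 1.251 + 215.460 + 4.600 + 4.620 + 5.670 → A = 428.444 sabins.
V = 22.5·12.6·4 = 1134 m³.
Sabine: RT60 = 0.161 × 1134 / 428.444 = 0.426 s.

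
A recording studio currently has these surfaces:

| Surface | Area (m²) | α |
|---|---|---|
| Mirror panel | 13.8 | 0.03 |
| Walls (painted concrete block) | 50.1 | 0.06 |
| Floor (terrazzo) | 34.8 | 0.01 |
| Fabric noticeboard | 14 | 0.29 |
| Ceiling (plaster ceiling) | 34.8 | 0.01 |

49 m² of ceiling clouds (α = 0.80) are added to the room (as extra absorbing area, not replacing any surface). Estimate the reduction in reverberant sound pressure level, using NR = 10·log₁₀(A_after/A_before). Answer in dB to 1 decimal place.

7.6 dB

Equivalent absorption area: A_before = 13.8*0.03 + 50.1*0.06 + 34.8*0.01 + 14*0.29 + 34.8*0.01 = 8.176 m².
Added absorption = 49 × 0.80 = 39.200 sabins.
A_after = 8.176 + 39.200 = 47.376 sabins.
Reduction = 10 log₁₀(A_after/A_before) = 10 log₁₀(5.7945) = 7.6 dB.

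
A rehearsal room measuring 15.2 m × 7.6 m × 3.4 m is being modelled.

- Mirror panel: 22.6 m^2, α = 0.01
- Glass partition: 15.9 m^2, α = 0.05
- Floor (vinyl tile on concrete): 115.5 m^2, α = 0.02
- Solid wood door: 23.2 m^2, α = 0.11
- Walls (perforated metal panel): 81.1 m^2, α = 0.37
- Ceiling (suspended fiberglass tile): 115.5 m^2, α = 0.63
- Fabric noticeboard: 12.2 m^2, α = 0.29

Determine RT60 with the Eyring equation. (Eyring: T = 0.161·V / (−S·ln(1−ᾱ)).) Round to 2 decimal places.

0.48 sec

S = Σ Sᵢ = 386.0 m^2.
Σ(Sᵢαᵢ) = 22.6×0.01 + 15.9×0.05 + 115.5×0.02 + 23.2×0.11 + 81.1×0.37 + 115.5×0.63 + 12.2×0.29 = 112.193.
Mean coefficient ᾱ = A/S = 0.2907.
−S·ln(1−ᾱ) = −386.0 × ln(1 − 0.2907) = 132.582.
V = 15.2 × 7.6 × 3.4 = 392.768 m³.
RT60 = 0.161 × 392.768 / 132.582 = 0.48 s.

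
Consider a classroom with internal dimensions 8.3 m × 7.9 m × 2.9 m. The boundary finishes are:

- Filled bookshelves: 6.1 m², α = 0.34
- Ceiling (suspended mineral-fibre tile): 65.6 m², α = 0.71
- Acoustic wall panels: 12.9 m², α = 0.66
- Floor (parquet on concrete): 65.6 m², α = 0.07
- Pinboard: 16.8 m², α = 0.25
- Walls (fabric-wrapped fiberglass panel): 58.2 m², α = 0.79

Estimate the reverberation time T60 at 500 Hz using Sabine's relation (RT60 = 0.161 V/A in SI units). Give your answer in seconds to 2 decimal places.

0.27 s

Summing Sᵢαᵢ: 2.074 + 46.576 + 8.514 + 4.592 + 4.200 + 45.978 → A = 111.934 sabins.
V = 8.3·7.9·2.9 = 190.153 m³.
T = 0.161 V/A = 0.161·190.153/111.934 = 0.27 s.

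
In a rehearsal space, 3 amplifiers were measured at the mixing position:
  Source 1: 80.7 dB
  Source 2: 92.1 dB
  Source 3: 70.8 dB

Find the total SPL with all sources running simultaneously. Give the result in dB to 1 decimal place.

92.4 dB

Sum in the linear (power) domain: Σ 10^(Lᵢ/10) = 10^(80.7/10) + 10^(92.1/10) + 10^(70.8/10) = 1.751e+09.
Combined level = 10 log₁₀(1.751e+09) = 92.4 dB.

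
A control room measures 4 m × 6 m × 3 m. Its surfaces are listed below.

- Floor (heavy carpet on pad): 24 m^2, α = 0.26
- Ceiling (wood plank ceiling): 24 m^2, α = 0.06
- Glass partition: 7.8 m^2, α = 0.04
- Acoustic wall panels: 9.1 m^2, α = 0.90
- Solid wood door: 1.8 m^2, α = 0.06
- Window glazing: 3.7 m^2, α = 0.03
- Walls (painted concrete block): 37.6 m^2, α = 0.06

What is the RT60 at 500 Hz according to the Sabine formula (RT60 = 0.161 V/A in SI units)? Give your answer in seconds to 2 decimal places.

Equivalent absorption area: A = 24*0.26 + 24*0.06 + 7.8*0.04 + 9.1*0.90 + 1.8*0.06 + 3.7*0.03 + 37.6*0.06 = 18.657 m^2.
Room volume: 72 m³.
RT60 = 0.161 · V / A = 0.161 × 72 / 18.657 = 0.62 s.

0.62 s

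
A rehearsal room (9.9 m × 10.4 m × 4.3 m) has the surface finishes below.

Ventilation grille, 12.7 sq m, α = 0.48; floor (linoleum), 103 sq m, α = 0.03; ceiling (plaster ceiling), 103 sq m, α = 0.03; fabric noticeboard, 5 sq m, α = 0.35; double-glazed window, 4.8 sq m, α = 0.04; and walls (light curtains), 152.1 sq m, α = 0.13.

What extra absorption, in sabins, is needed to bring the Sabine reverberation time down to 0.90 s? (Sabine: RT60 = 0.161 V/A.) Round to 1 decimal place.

45.2 sabins

A₁ = Σ Sᵢαᵢ = 12.7×0.48 + 103×0.03 + 103×0.03 + 5×0.35 + 4.8×0.04 + 152.1×0.13 = 33.991 sabins.
Target A₂ = 0.161·442.728/0.90 = 79.199 sabins (V = 442.728 m³).
Shortfall: 79.199 − 33.991 = 45.2 sabins.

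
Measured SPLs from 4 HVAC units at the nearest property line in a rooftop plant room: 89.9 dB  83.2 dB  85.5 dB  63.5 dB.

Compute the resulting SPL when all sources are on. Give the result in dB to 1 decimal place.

91.9 dB

Converting to relative power and adding: 10^(89.9/10) + 10^(83.2/10) + 10^(85.5/10) + 10^(63.5/10) = 1.543e+09.
L_total = 10·log₁₀(1.543e+09) = 91.9 dB.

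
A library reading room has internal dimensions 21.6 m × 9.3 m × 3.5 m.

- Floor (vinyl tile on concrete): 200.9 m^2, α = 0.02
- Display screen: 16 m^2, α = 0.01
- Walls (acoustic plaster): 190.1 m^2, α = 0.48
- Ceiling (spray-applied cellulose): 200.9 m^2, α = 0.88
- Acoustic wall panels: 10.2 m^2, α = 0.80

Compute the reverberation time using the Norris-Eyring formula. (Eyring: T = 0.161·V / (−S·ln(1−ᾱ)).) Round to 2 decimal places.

S = Σ Sᵢ = 618.1 m^2.
Absorption A = 200.9·0.02 + 16·0.01 + 190.1·0.48 + 200.9·0.88 + 10.2·0.80 = 280.378 sabins.
ᾱ = 280.378 / 618.1 = 0.4536.
Eyring denominator: −S ln(1−ᾱ) = 373.582.
V = 21.6 × 9.3 × 3.5 = 703.08 m³.
RT60 = 0.161 × 703.08 / 373.582 = 0.30 s.

0.30 seconds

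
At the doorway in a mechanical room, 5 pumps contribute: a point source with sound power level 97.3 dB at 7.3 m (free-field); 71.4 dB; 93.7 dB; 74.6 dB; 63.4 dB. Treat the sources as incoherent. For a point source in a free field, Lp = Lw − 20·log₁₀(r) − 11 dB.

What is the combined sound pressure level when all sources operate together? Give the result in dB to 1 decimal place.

Source at 7.3 m: Lp = 97.3 − 20·log₁₀(7.3) − 11 = 69.0 dB.
Sum in the linear (power) domain: Σ 10^(Lᵢ/10) = 10^(69.0/10) + 10^(71.4/10) + 10^(93.7/10) + 10^(74.6/10) + 10^(63.4/10) = 2.397e+09.
Back to dB: 10·log₁₀ Σ = 93.8 dB.

93.8 dB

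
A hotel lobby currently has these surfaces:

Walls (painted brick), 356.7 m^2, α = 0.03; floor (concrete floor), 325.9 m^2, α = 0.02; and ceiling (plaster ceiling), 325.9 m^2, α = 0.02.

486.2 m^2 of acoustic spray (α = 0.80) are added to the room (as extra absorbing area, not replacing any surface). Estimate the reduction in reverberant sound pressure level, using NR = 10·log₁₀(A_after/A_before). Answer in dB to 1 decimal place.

12.4 dB

Total absorption A_before = 356.7·0.03 + 325.9·0.02 + 325.9·0.02
  = 10.701 + 6.518 + 6.518 = 23.737 m^2 sabins.
Added absorption = 486.2 × 0.80 = 388.960 sabins.
New total A_after = 412.697 sabins.
NR = 10·log₁₀(412.697/23.737) = 12.4 dB.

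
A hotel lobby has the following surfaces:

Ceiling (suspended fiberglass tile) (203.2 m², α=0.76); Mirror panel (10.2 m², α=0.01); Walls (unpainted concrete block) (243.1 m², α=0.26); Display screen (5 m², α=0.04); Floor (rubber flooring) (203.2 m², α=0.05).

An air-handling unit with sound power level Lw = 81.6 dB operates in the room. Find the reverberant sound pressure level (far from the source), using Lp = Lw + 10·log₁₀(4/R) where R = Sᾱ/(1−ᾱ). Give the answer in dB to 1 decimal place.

Σ(Sᵢαᵢ) = 203.2×0.76 + 10.2×0.01 + 243.1×0.26 + 5×0.04 + 203.2×0.05 = 228.100; total area S = 664.7 m².
ᾱ = 228.100/664.7 = 0.3432; R = Sᾱ/(1−ᾱ) = 228.100/(1−0.3432) = 347.290 m².
Lp = Lw + 10 log₁₀(4/R) = 81.6 -19.39 = 62.2 dB.

62.2 dB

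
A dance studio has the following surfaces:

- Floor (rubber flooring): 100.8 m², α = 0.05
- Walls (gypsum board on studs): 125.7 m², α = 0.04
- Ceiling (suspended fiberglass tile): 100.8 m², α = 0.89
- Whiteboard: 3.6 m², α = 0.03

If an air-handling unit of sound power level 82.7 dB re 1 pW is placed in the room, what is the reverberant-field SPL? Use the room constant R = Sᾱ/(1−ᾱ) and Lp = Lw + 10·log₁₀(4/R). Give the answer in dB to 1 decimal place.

67.2 dB

Σ(Sᵢαᵢ) = 100.8×0.05 + 125.7×0.04 + 100.8×0.89 + 3.6×0.03 = 99.888; total area S = 330.9 m².
ᾱ = 0.3019, so room constant R = A/(1−ᾱ) = 143.086 m².
Lp = 82.7 + 10·log₁₀(4/143.086) = 82.7 + (-15.54) = 67.2 dB.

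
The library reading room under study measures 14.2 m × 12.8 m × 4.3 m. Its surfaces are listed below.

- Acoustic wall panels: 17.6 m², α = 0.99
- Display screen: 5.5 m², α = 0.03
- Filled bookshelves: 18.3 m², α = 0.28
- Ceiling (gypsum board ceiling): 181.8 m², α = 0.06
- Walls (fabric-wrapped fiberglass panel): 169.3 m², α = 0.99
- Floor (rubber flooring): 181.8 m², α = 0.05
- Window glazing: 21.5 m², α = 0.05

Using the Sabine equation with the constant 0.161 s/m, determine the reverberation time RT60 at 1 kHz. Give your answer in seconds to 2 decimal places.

A = Σ Sᵢαᵢ = 17.6·0.99 + 5.5·0.03 + 18.3·0.28 + 181.8·0.06 + 169.3·0.99 + 181.8·0.05 + 21.5·0.05 = 211.393 sabins.
Room volume: 781.568 m³.
Sabine: RT60 = 0.161 × 781.568 / 211.393 = 0.60 s.

0.60 sec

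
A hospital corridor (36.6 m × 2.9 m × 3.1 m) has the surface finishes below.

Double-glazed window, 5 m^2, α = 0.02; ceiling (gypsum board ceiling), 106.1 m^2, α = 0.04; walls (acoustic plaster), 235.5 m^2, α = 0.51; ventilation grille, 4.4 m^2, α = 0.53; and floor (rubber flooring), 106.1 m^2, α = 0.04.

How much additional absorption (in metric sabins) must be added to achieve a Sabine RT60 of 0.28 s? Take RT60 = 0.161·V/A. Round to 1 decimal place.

Total absorption A₁ = 5·0.02 + 106.1·0.04 + 235.5·0.51 + 4.4·0.53 + 106.1·0.04
  = 0.100 + 4.244 + 120.105 + 2.332 + 4.244 = 131.025 m^2 sabins.
For T = 0.28 s, need A₂ = 0.161·V/T = 0.161·329.034/0.28 = 189.195 sabins.
Additional absorption ΔA = 189.195 − 131.025 = 58.2 sabins.

58.2 sabins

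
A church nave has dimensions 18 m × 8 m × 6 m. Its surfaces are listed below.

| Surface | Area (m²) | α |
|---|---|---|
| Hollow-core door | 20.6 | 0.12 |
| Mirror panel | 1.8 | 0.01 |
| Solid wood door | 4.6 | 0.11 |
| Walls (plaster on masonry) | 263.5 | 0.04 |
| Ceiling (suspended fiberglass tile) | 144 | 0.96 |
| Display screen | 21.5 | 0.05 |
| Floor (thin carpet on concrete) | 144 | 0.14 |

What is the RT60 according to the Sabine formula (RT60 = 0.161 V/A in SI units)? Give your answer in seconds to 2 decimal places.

0.80 seconds

Total absorption A = 20.6·0.12 + 1.8·0.01 + 4.6·0.11 + 263.5·0.04 + 144·0.96 + 21.5·0.05 + 144·0.14
  = 2.472 + 0.018 + 0.506 + 10.540 + 138.240 + 1.075 + 20.160 = 173.011 m² sabins.
Room volume: 864 m³.
RT60 = 0.161 · V / A = 0.161 × 864 / 173.011 = 0.80 s.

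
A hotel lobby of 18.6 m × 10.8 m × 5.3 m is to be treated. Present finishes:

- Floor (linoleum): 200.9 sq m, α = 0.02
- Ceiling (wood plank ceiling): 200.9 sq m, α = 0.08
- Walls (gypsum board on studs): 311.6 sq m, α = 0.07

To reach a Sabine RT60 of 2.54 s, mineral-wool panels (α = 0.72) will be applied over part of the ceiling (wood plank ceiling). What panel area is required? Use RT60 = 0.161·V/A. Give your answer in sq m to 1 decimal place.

40.0

A₁ = Σ Sᵢαᵢ = 200.9*0.02 + 200.9*0.08 + 311.6*0.07 = 41.902 sabins.
V = 1064.664 m³. Target absorption A₂ = 0.161 × 1064.664 / 2.54 = 67.485 sabins.
ΔA needed = 67.485 − 41.902 = 25.583 sabins.
Net gain per sq m: Δα = 0.72 − 0.08 = 0.64.
Panel area = 25.583 / 0.64 = 40.0 sq m.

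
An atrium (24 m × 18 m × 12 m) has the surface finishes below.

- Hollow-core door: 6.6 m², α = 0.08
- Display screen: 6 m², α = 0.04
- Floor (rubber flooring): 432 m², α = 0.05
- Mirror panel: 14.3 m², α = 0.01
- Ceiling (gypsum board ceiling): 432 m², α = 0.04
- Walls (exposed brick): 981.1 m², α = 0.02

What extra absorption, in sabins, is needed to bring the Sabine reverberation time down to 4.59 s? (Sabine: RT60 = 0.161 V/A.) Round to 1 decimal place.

Equivalent absorption area: A₁ = 6.6*0.08 + 6*0.04 + 432*0.05 + 14.3*0.01 + 432*0.04 + 981.1*0.02 = 59.413 m².
For T = 4.59 s, need A₂ = 0.161·V/T = 0.161·5184/4.59 = 181.835 sabins.
Shortfall: 181.835 − 59.413 = 122.4 sabins.

122.4 sabins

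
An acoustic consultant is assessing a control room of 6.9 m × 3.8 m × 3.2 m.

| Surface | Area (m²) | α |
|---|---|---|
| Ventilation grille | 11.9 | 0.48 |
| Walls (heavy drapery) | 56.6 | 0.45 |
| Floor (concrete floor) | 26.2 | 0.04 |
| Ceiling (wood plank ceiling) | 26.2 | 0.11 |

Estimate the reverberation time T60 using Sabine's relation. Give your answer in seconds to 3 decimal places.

Total absorption A = 11.9·0.48 + 56.6·0.45 + 26.2·0.04 + 26.2·0.11
  = 5.712 + 25.470 + 1.048 + 2.882 = 35.112 m² sabins.
Volume V = 6.9 × 3.8 × 3.2 = 83.904 m³.
Sabine: RT60 = 0.161 × 83.904 / 35.112 = 0.385 s.

0.385 sec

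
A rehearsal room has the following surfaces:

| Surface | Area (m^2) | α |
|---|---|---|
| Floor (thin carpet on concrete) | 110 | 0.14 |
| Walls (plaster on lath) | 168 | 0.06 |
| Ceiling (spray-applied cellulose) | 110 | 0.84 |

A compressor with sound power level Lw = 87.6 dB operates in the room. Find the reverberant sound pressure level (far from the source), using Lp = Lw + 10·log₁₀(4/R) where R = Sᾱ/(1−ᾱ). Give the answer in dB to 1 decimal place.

A = 117.880 sabins; S = 388.0 m^2.
ᾱ = 0.3038, so room constant R = A/(1−ᾱ) = 169.319 m^2.
Lp = 87.6 + 10·log₁₀(4/169.319) = 87.6 + (-16.27) = 71.3 dB.

71.3 dB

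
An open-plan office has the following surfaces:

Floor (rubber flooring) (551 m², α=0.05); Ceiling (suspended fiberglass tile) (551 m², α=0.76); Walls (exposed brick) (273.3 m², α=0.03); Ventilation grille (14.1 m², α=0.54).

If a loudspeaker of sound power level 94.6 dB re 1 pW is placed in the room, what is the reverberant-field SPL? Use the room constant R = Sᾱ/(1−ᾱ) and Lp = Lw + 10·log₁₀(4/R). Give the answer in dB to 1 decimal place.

72.2 dB

A = 462.123 sabins; S = 1389.4 m².
ᾱ = 462.123/1389.4 = 0.3326; R = Sᾱ/(1−ᾱ) = 462.123/(1−0.3326) = 692.423 m².
Lp = 94.6 + 10·log₁₀(4/692.423) = 94.6 + (-22.38) = 72.2 dB.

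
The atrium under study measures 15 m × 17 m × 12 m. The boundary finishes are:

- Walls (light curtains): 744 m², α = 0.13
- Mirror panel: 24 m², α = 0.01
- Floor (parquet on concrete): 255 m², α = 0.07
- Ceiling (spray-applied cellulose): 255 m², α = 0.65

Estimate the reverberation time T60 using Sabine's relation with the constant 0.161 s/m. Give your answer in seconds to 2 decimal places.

1.76 seconds

Total absorption A = 744*0.13 + 24*0.01 + 255*0.07 + 255*0.65
  = 96.720 + 0.240 + 17.850 + 165.750 = 280.560 m² sabins.
Volume V = 15 × 17 × 12 = 3060 m³.
Sabine: RT60 = 0.161 × 3060 / 280.560 = 1.76 s.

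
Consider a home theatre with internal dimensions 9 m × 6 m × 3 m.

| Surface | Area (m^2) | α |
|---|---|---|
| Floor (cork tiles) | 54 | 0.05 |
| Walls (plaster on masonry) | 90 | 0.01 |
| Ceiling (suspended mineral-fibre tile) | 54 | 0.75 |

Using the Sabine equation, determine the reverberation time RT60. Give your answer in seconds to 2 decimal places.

0.59 seconds

A = Σ Sᵢαᵢ = 54·0.05 + 90·0.01 + 54·0.75 = 44.100 sabins.
V = 9·6·3 = 162 m³.
RT60 = 0.161 · V / A = 0.161 × 162 / 44.100 = 0.59 s.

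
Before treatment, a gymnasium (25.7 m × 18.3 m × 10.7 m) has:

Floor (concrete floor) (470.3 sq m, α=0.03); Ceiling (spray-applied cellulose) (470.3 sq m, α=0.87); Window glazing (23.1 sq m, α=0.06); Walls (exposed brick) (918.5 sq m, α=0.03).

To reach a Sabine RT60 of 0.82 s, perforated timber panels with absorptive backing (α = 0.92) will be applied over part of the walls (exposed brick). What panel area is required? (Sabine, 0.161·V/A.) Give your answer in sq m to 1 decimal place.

Total absorption A₁ = 470.3×0.03 + 470.3×0.87 + 23.1×0.06 + 918.5×0.03
  = 14.109 + 409.161 + 1.386 + 27.555 = 452.211 sq m sabins.
Required A₂ = 0.161·5032.317/0.82 = 988.052 sabins.
ΔA needed = 988.052 − 452.211 = 535.841 sabins.
Net gain per sq m: Δα = 0.92 − 0.03 = 0.89.
Panel area = 535.841 / 0.89 = 602.1 sq m.

602.1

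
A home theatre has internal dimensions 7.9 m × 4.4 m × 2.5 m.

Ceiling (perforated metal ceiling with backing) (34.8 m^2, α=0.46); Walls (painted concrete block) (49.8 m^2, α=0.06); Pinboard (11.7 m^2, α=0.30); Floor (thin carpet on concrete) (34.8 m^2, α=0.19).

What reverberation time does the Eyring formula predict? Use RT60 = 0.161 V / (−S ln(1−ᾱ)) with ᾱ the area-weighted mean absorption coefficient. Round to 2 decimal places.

0.42 s

Total surface area S = 34.8 + 49.8 + 11.7 + 34.8 = 131.1 m^2.
Σ(Sᵢαᵢ) = 34.8×0.46 + 49.8×0.06 + 11.7×0.30 + 34.8×0.19 = 29.118.
ᾱ = 29.118 / 131.1 = 0.2221.
−S·ln(1−ᾱ) = −131.1 × ln(1 − 0.2221) = 32.927.
V = 7.9 × 4.4 × 2.5 = 86.9 m³.
T = 0.161·V/[−S·ln(1−ᾱ)] = 0.161·86.9/32.927 = 0.42 s.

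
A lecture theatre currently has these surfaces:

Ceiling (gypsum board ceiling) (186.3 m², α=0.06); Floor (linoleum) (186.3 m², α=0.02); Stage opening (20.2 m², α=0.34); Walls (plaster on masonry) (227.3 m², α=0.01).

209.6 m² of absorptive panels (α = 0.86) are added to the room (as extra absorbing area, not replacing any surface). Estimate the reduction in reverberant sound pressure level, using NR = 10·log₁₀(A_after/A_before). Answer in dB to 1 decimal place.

9.3 dB

A_before = Σ Sᵢαᵢ = 186.3·0.06 + 186.3·0.02 + 20.2·0.34 + 227.3·0.01 = 24.045 sabins.
Added absorption = 209.6 × 0.86 = 180.256 sabins.
New total A_after = 204.301 sabins.
Reduction = 10 log₁₀(A_after/A_before) = 10 log₁₀(8.4966) = 9.3 dB.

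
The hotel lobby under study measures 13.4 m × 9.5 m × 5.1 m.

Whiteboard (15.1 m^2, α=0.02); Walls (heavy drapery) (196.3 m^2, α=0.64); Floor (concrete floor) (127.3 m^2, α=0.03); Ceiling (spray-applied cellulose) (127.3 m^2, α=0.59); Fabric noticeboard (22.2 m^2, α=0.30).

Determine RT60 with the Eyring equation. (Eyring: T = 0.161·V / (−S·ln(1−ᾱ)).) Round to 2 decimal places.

0.38 seconds

S = Σ Sᵢ = 488.2 m^2.
Σ(Sᵢαᵢ) = 15.1·0.02 + 196.3·0.64 + 127.3·0.03 + 127.3·0.59 + 22.2·0.30 = 211.520.
Mean coefficient ᾱ = A/S = 0.4333.
Eyring denominator: −S ln(1−ᾱ) = 277.261.
V = 13.4 × 9.5 × 5.1 = 649.23 m³.
T = 0.161·V/[−S·ln(1−ᾱ)] = 0.161·649.23/277.261 = 0.38 s.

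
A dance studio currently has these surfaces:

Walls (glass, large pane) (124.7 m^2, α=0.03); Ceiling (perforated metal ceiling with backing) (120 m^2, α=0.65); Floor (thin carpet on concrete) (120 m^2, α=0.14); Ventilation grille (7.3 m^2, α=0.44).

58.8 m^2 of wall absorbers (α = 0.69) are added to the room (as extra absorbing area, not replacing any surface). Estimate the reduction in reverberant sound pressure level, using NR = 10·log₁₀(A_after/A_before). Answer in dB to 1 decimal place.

Summing Sᵢαᵢ: 3.741 + 78.000 + 16.800 + 3.212 → A_before = 101.753 sabins.
Treatment contributes 58.8·0.69 = 40.572 sabins.
New total A_after = 142.325 sabins.
NR = 10·log₁₀(142.325/101.753) = 1.5 dB.

1.5 dB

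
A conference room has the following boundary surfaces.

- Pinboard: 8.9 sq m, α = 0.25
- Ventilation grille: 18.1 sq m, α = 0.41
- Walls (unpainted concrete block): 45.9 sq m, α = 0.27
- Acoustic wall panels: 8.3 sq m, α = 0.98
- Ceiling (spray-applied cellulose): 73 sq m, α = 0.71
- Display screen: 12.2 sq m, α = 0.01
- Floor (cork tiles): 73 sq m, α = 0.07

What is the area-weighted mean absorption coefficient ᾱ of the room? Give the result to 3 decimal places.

S = Σ Sᵢ = 8.9 + 18.1 + 45.9 + 8.3 + 73 + 12.2 + 73 = 239.4 sq m.
A = 8.9×0.25 + 18.1×0.41 + 45.9×0.27 + 8.3×0.98 + 73×0.71 + 12.2×0.01 + 73×0.07 = 87.235 sabins.
ᾱ = A/S = 0.364.

0.364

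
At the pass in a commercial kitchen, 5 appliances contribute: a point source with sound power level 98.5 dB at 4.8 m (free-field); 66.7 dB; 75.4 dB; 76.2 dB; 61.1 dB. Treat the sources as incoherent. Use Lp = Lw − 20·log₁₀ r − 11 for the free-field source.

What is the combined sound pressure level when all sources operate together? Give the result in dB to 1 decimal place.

Source at 4.8 m: Lp = 98.5 − 20·log₁₀(4.8) − 11 = 73.9 dB.
Σ 10^(Lᵢ/10) = 1.069e+08.
Combined level = 10 log₁₀(1.069e+08) = 80.3 dB.

80.3 dB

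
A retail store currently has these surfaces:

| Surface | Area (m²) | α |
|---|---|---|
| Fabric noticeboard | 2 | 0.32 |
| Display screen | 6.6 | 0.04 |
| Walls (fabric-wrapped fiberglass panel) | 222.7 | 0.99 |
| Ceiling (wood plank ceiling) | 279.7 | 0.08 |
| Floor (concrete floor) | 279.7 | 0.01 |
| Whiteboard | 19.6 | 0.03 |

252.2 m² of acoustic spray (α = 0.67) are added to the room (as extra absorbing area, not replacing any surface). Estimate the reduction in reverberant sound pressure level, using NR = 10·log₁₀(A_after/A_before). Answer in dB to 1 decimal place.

Equivalent absorption area: A_before = 2×0.32 + 6.6×0.04 + 222.7×0.99 + 279.7×0.08 + 279.7×0.01 + 19.6×0.03 = 247.138 m².
Treatment contributes 252.2·0.67 = 168.974 sabins.
A_after = 247.138 + 168.974 = 416.112 sabins.
NR = 10·log₁₀(416.112/247.138) = 2.3 dB.

2.3 dB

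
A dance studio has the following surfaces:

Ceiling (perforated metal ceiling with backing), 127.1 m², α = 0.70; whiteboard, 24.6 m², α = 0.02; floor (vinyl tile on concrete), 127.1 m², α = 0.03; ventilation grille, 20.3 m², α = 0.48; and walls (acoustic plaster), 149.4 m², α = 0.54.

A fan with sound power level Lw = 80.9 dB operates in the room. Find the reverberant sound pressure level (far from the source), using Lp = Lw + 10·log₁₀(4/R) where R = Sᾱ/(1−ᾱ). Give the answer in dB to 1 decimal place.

62.0 dB

Σ(Sᵢαᵢ) = 127.1·0.70 + 24.6·0.02 + 127.1·0.03 + 20.3·0.48 + 149.4·0.54 = 183.695; total area S = 448.5 m².
ᾱ = 0.4096, so room constant R = A/(1−ᾱ) = 311.137 m².
Lp = 80.9 + 10·log₁₀(4/311.137) = 80.9 + (-18.91) = 62.0 dB.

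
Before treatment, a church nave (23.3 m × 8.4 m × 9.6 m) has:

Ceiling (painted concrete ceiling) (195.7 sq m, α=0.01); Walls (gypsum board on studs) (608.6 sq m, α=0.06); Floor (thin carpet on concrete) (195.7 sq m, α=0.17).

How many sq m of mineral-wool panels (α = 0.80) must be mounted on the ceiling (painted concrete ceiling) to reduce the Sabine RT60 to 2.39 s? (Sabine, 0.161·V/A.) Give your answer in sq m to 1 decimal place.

69.4

Summing Sᵢαᵢ: 1.957 + 36.516 + 33.269 → A₁ = 71.742 sabins.
V = 1878.912 m³. Target absorption A₂ = 0.161 × 1878.912 / 2.39 = 126.571 sabins.
ΔA needed = 126.571 − 71.742 = 54.829 sabins.
Net gain per sq m: Δα = 0.80 − 0.01 = 0.79.
Panel area = 54.829 / 0.79 = 69.4 sq m.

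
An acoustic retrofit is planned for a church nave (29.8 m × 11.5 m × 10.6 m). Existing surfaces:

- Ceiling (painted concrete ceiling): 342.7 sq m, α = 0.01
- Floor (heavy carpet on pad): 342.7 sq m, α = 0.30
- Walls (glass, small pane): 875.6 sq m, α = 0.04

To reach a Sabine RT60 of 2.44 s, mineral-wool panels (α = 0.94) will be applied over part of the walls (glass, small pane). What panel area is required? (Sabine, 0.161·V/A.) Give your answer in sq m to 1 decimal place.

109.4

Total absorption A₁ = 342.7·0.01 + 342.7·0.30 + 875.6·0.04
  = 3.427 + 102.810 + 35.024 = 141.261 sq m sabins.
V = 3632.62 m³. Target absorption A₂ = 0.161 × 3632.62 / 2.44 = 239.693 sabins.
Absorption to add: 239.693 − 141.261 = 98.432 sabins.
Each sq m of panel replacing the walls (glass, small pane) adds (0.94 − 0.04) = 0.90 sabins.
Panel area = 98.432 / 0.90 = 109.4 sq m.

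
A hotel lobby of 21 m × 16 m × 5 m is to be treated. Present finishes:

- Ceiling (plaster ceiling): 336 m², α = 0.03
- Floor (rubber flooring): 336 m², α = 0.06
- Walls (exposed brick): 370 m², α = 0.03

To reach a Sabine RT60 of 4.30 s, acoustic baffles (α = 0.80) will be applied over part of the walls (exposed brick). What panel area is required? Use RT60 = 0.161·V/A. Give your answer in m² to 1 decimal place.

28.0

Total absorption A₁ = 336*0.03 + 336*0.06 + 370*0.03
  = 10.080 + 20.160 + 11.100 = 41.340 m² sabins.
V = 1680 m³. Target absorption A₂ = 0.161 × 1680 / 4.30 = 62.902 sabins.
ΔA needed = 62.902 − 41.340 = 21.562 sabins.
Each m² of panel replacing the walls (exposed brick) adds (0.80 − 0.03) = 0.77 sabins.
Panel area = 21.562 / 0.77 = 28.0 m².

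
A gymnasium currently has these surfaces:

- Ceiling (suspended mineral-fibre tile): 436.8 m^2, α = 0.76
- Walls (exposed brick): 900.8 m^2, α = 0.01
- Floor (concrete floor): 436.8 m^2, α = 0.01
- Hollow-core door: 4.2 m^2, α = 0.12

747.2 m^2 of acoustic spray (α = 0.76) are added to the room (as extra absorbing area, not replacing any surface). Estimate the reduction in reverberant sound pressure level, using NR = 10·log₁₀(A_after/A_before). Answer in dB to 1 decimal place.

4.2 dB

A_before = Σ Sᵢαᵢ = 436.8×0.76 + 900.8×0.01 + 436.8×0.01 + 4.2×0.12 = 345.848 sabins.
Treatment contributes 747.2·0.76 = 567.872 sabins.
A_after = 345.848 + 567.872 = 913.720 sabins.
Reduction = 10 log₁₀(A_after/A_before) = 10 log₁₀(2.6420) = 4.2 dB.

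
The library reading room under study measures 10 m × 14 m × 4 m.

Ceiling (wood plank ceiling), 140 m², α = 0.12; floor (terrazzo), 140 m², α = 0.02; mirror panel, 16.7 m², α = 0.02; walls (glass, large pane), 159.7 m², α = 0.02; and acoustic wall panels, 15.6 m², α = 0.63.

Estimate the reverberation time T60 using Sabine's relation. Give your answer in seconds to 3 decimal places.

A = Σ Sᵢαᵢ = 140·0.12 + 140·0.02 + 16.7·0.02 + 159.7·0.02 + 15.6·0.63 = 32.956 sabins.
V = 10·14·4 = 560 m³.
T = 0.161 V/A = 0.161·560/32.956 = 2.736 s.

2.736 seconds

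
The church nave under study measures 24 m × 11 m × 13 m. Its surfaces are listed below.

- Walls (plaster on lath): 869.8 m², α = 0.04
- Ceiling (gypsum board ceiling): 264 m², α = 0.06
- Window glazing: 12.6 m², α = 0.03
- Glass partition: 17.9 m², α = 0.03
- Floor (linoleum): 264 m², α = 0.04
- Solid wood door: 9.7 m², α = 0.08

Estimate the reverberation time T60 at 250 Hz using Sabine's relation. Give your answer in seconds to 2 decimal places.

8.79 s

Equivalent absorption area: A = 869.8*0.04 + 264*0.06 + 12.6*0.03 + 17.9*0.03 + 264*0.04 + 9.7*0.08 = 62.883 m².
V = 24·11·13 = 3432 m³.
Sabine: RT60 = 0.161 × 3432 / 62.883 = 8.79 s.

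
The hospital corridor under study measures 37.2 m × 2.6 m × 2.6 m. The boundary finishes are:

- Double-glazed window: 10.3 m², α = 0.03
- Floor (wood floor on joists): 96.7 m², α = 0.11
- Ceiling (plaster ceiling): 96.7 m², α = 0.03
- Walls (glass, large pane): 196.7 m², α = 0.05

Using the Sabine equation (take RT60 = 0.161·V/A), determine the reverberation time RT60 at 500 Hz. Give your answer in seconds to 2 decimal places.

Summing Sᵢαᵢ: 0.309 + 10.637 + 2.901 + 9.835 → A = 23.682 sabins.
Room volume: 251.472 m³.
RT60 = 0.161 · V / A = 0.161 × 251.472 / 23.682 = 1.71 s.

1.71 s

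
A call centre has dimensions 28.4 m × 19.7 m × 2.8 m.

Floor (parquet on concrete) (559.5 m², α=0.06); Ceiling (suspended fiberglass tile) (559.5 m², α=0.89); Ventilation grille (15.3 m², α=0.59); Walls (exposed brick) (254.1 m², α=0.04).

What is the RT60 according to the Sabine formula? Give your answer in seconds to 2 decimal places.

Equivalent absorption area: A = 559.5·0.06 + 559.5·0.89 + 15.3·0.59 + 254.1·0.04 = 550.716 m².
V = 28.4·19.7·2.8 = 1566.544 m³.
T = 0.161 V/A = 0.161·1566.544/550.716 = 0.46 s.

0.46 sec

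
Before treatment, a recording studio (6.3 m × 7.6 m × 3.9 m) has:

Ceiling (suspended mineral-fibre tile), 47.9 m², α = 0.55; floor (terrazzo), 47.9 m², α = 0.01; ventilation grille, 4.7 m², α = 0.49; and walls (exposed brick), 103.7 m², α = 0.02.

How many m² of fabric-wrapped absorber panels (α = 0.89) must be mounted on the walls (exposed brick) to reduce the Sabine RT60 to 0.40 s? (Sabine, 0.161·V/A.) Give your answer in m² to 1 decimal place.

50.5

A₁ = Σ Sᵢαᵢ = 47.9*0.55 + 47.9*0.01 + 4.7*0.49 + 103.7*0.02 = 31.201 sabins.
Required A₂ = 0.161·186.732/0.40 = 75.160 sabins.
ΔA needed = 75.160 − 31.201 = 43.959 sabins.
Net gain per m²: Δα = 0.89 − 0.02 = 0.87.
Panel area = 43.959 / 0.87 = 50.5 m².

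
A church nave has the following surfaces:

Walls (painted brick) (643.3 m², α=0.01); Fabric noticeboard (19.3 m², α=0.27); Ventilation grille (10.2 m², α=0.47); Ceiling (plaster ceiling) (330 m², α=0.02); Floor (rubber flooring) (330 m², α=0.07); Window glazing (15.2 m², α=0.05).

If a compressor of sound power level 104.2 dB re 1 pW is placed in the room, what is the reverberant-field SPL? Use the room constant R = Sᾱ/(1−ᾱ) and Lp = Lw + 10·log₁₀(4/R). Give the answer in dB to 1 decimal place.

93.4 dB

Σ(Sᵢαᵢ) = 643.3·0.01 + 19.3·0.27 + 10.2·0.47 + 330·0.02 + 330·0.07 + 15.2·0.05 = 46.898; total area S = 1348.0 m².
ᾱ = 46.898/1348.0 = 0.0348; R = Sᾱ/(1−ᾱ) = 46.898/(1−0.0348) = 48.589 m².
Lp = Lw + 10 log₁₀(4/R) = 104.2 -10.84 = 93.4 dB.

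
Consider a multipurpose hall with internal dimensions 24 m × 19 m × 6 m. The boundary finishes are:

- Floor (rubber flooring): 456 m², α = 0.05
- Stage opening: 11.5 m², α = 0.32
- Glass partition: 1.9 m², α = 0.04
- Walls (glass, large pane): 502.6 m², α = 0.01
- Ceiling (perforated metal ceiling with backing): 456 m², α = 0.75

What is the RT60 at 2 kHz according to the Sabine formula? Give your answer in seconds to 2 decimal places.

Summing Sᵢαᵢ: 22.800 + 3.680 + 0.076 + 5.026 + 342.000 → A = 373.582 sabins.
V = 24·19·6 = 2736 m³.
Sabine: RT60 = 0.161 × 2736 / 373.582 = 1.18 s.

1.18 s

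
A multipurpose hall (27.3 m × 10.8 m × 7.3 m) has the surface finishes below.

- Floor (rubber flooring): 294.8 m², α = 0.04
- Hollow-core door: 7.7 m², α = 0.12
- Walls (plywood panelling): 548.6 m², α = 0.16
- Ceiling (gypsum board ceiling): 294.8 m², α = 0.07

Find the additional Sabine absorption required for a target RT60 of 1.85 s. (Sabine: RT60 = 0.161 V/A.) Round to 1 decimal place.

66.2 sabins

Equivalent absorption area: A₁ = 294.8×0.04 + 7.7×0.12 + 548.6×0.16 + 294.8×0.07 = 121.128 m².
V = 2152.332 m³. Required absorption A₂ = 0.161 × 2152.332 / 1.85 = 187.311 sabins.
ΔA = A₂ − A₁ = 187.311 − 121.128 = 66.2 sabins.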